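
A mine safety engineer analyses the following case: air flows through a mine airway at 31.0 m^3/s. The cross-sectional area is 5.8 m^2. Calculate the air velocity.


5.3448 m/s

Velocity = flow rate / cross-sectional area
= 31.0 / 5.8
= 5.3448 m/s


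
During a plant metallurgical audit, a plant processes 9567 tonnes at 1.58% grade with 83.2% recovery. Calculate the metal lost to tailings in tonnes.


25.3946 tonnes

Total metal in feed:
= 9567 * 1.58 / 100 = 151.1586 tonnes
Metal recovered:
= 151.1586 * 83.2 / 100 = 125.7639552 tonnes
Metal lost to tailings:
= 151.1586 - 125.7639552
= 25.3946 tonnes


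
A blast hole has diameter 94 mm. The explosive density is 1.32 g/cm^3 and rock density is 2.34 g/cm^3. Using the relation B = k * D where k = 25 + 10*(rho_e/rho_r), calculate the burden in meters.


First, compute k:
rho_e / rho_r = 1.32 / 2.34 = 0.5641025641
k = 25 + 10 * 0.5641025641 = 30.64102564
Then, compute burden:
B = k * D / 1000 = 30.64102564 * 94 / 1000
= 2880.25641 / 1000
= 2.8803 m

2.8803 m


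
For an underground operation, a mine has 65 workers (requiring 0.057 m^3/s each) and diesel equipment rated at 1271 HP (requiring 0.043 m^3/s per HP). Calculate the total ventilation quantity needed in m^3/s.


Airflow for workers:
Q_people = 65 * 0.057 = 3.705 m^3/s
Airflow for diesel equipment:
Q_diesel = 1271 * 0.043 = 54.653 m^3/s
Total ventilation:
Q_total = 3.705 + 54.653
= 58.358 m^3/s

58.358 m^3/s


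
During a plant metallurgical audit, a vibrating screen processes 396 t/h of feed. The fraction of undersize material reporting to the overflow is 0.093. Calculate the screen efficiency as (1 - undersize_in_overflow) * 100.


90.7%

Screen efficiency = (1 - fraction of undersize in overflow) * 100
= (1 - 0.093) * 100
= 0.907 * 100
= 90.7%


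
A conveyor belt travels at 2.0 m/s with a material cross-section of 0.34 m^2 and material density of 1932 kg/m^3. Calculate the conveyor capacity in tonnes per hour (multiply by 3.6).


Volumetric flow = speed * area
= 2.0 * 0.34 = 0.68 m^3/s
Mass flow = volumetric * density
= 0.68 * 1932 = 1313.76 kg/s
Convert to t/h: multiply by 3.6
Capacity = 1313.76 * 3.6
= 4729.536 t/h

4729.536 t/h


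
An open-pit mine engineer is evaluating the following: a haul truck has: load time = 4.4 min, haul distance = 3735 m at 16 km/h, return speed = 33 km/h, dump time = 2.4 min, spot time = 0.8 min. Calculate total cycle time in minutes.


28.3972 min

Convert haul speed to m/min: 16 * 1000/60 = 266.6666667 m/min
Haul time = 3735 / 266.6666667 = 14.00625 min
Convert return speed to m/min: 33 * 1000/60 = 550 m/min
Return time = 3735 / 550 = 6.790909091 min
Total cycle time:
= 4.4 + 14.00625 + 2.4 + 6.790909091 + 0.8
= 28.3972 min


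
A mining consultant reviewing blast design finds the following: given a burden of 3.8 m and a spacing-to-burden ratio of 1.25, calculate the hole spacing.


Spacing = burden * ratio
= 3.8 * 1.25
= 4.75 m

4.75 m


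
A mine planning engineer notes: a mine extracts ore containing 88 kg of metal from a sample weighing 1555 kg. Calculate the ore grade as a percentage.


Ore grade = (metal mass / ore mass) * 100
= (88 / 1555) * 100
= 0.05659163987 * 100
= 5.6592%

5.6592%


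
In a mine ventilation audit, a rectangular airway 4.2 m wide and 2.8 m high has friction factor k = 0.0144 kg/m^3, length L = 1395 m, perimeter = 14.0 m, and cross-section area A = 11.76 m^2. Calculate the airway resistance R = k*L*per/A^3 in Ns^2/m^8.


0.1729 Ns^2/m^8

Compute the numerator:
k * L * per = 0.0144 * 1395 * 14.0
= 281.232
Compute the denominator:
A^3 = 11.76^3 = 1626.379776
Resistance:
R = 281.232 / 1626.379776
= 0.1729 Ns^2/m^8


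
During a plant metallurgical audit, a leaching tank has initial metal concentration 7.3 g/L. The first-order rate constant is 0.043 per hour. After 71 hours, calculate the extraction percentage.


Compute the exponent:
-k * t = -0.043 * 71 = -3.053
Remaining concentration:
C = 7.3 * exp(-3.053)
= 7.3 * 0.04721706052
= 0.3446845418 g/L
Extracted = 7.3 - 0.3446845418 = 6.955315458 g/L
Extraction % = 6.955315458 / 7.3 * 100
= 95.2783%

95.2783%


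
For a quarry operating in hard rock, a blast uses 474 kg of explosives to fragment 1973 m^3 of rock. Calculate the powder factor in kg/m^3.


0.2402 kg/m^3

Powder factor = explosive mass / rock volume
= 474 / 1973
= 0.2402 kg/m^3


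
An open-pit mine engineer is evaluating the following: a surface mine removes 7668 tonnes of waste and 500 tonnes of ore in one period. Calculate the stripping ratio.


15.336

Stripping ratio = waste tonnage / ore tonnage
= 7668 / 500
= 15.336


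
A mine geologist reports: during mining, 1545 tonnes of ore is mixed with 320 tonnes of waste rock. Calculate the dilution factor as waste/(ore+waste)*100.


Total material = ore + waste
= 1545 + 320 = 1865 tonnes
Dilution = waste / total * 100
= 320 / 1865 * 100
= 0.1715817694 * 100
= 17.1582%

17.1582%


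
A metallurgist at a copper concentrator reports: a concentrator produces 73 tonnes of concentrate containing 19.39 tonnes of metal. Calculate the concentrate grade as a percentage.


Grade = (metal in concentrate / concentrate mass) * 100
= (19.39 / 73) * 100
= 0.2656164384 * 100
= 26.5616%

26.5616%


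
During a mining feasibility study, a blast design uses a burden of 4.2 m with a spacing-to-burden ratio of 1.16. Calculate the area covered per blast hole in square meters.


20.4624 m^2

First, find the spacing:
Spacing = burden * ratio = 4.2 * 1.16
= 4.872 m
Then, calculate the area:
Area = burden * spacing = 4.2 * 4.872
= 20.4624 m^2


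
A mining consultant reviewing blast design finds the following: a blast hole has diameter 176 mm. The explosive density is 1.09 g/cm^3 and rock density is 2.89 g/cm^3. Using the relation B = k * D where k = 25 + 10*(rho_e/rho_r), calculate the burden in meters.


First, compute k:
rho_e / rho_r = 1.09 / 2.89 = 0.3771626298
k = 25 + 10 * 0.3771626298 = 28.7716263
Then, compute burden:
B = k * D / 1000 = 28.7716263 * 176 / 1000
= 5063.806228 / 1000
= 5.0638 m

5.0638 m


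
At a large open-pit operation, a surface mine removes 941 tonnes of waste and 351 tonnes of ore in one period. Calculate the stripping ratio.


Stripping ratio = waste tonnage / ore tonnage
= 941 / 351
= 2.6809

2.6809


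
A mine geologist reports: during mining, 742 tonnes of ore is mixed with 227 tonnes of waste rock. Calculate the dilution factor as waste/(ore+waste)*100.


Total material = ore + waste
= 742 + 227 = 969 tonnes
Dilution = waste / total * 100
= 227 / 969 * 100
= 0.2342621259 * 100
= 23.4262%

23.4262%


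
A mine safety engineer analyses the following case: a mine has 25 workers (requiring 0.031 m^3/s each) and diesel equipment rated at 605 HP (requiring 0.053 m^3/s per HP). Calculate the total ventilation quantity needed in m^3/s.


Airflow for workers:
Q_people = 25 * 0.031 = 0.775 m^3/s
Airflow for diesel equipment:
Q_diesel = 605 * 0.053 = 32.065 m^3/s
Total ventilation:
Q_total = 0.775 + 32.065
= 32.84 m^3/s

32.84 m^3/s


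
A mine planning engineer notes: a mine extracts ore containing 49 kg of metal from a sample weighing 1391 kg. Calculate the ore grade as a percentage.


Ore grade = (metal mass / ore mass) * 100
= (49 / 1391) * 100
= 0.03522645579 * 100
= 3.5226%

3.5226%


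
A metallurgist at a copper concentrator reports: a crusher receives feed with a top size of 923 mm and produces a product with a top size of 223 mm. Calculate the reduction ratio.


Reduction ratio = feed size / product size
= 923 / 223
= 4.139

4.139


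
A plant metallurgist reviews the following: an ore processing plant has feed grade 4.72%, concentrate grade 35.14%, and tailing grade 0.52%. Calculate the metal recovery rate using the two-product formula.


90.3196%

Using the two-product formula:
R = 100 * c * (f - t) / (f * (c - t))
Numerator = 100 * 35.14 * (4.72 - 0.52)
= 100 * 35.14 * 4.2
= 14758.8
Denominator = 4.72 * (35.14 - 0.52)
= 4.72 * 34.62
= 163.4064
R = 14758.8 / 163.4064
= 90.3196%


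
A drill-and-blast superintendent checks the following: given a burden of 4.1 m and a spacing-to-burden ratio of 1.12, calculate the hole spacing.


Spacing = burden * ratio
= 4.1 * 1.12
= 4.592 m

4.592 m


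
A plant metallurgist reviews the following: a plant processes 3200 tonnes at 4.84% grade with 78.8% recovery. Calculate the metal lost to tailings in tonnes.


Total metal in feed:
= 3200 * 4.84 / 100 = 154.88 tonnes
Metal recovered:
= 154.88 * 78.8 / 100 = 122.04544 tonnes
Metal lost to tailings:
= 154.88 - 122.04544
= 32.8346 tonnes

32.8346 tonnes


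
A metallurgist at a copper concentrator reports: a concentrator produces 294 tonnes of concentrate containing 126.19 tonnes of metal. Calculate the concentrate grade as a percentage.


42.9218%

Grade = (metal in concentrate / concentrate mass) * 100
= (126.19 / 294) * 100
= 0.4292176871 * 100
= 42.9218%


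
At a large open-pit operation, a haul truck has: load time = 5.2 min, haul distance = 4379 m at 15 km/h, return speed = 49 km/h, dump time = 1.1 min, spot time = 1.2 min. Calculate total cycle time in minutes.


30.378 min

Convert haul speed to m/min: 15 * 1000/60 = 250 m/min
Haul time = 4379 / 250 = 17.516 min
Convert return speed to m/min: 49 * 1000/60 = 816.6666667 m/min
Return time = 4379 / 816.6666667 = 5.362040816 min
Total cycle time:
= 5.2 + 17.516 + 1.1 + 5.362040816 + 1.2
= 30.378 min


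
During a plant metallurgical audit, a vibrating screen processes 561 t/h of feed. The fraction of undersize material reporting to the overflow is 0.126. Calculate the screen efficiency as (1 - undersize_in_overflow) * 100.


Screen efficiency = (1 - fraction of undersize in overflow) * 100
= (1 - 0.126) * 100
= 0.874 * 100
= 87.4%

87.4%


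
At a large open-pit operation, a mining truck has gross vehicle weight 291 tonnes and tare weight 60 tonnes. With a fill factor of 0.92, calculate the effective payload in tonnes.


212.52 tonnes

Maximum payload = gross - tare
= 291 - 60 = 231 tonnes
Effective payload = max payload * fill factor
= 231 * 0.92
= 212.52 tonnes


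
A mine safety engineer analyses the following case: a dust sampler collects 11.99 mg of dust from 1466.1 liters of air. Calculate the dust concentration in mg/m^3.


Convert liters to m^3: 1 m^3 = 1000 L
Concentration = mass / volume * 1000
= 11.99 / 1466.1 * 1000
= 0.008178159744 * 1000
= 8.1782 mg/m^3

8.1782 mg/m^3


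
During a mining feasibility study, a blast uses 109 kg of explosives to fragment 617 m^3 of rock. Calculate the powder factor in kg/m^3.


0.1767 kg/m^3

Powder factor = explosive mass / rock volume
= 109 / 617
= 0.1767 kg/m^3


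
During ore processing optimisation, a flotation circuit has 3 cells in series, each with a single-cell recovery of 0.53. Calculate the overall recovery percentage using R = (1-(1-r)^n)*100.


Complement of single-cell recovery:
1 - r = 1 - 0.53 = 0.47
Raise to power n:
(1 - r)^3 = 0.47^3 = 0.103823
Overall recovery:
R = (1 - 0.103823) * 100
= 89.6177%

89.6177%


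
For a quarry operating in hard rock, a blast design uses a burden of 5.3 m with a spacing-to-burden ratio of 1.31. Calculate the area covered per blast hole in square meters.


First, find the spacing:
Spacing = burden * ratio = 5.3 * 1.31
= 6.943 m
Then, calculate the area:
Area = burden * spacing = 5.3 * 6.943
= 36.7979 m^2

36.7979 m^2


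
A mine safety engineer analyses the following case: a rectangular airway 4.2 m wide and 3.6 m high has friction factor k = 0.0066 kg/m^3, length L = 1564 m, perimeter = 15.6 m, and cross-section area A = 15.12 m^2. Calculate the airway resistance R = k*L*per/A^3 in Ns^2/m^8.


0.0466 Ns^2/m^8

Compute the numerator:
k * L * per = 0.0066 * 1564 * 15.6
= 161.02944
Compute the denominator:
A^3 = 15.12^3 = 3456.649728
Resistance:
R = 161.02944 / 3456.649728
= 0.0466 Ns^2/m^8


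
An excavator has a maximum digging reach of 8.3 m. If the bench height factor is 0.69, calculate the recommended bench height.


5.727 m

Bench height = reach * factor
= 8.3 * 0.69
= 5.727 m


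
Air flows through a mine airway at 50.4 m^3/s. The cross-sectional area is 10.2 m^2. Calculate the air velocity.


Velocity = flow rate / cross-sectional area
= 50.4 / 10.2
= 4.9412 m/s

4.9412 m/s


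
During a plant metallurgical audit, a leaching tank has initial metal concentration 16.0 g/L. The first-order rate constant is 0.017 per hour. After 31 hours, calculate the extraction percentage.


40.9627%

Compute the exponent:
-k * t = -0.017 * 31 = -0.527
Remaining concentration:
C = 16.0 * exp(-0.527)
= 16.0 * 0.590373436
= 9.445974975 g/L
Extracted = 16.0 - 9.445974975 = 6.554025025 g/L
Extraction % = 6.554025025 / 16.0 * 100
= 40.9627%


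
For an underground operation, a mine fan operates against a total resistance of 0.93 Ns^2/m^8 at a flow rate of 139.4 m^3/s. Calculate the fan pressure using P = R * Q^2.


18072.0948 Pa

Compute Q^2:
Q^2 = 139.4^2 = 19432.36
Compute pressure:
P = R * Q^2 = 0.93 * 19432.36
= 18072.0948 Pa


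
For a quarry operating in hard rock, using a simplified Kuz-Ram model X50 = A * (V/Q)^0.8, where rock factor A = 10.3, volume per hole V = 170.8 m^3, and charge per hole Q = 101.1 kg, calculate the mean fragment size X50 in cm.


15.6685 cm

Compute V/Q:
V/Q = 170.8 / 101.1 = 1.689416419
Raise to the power 0.8:
(V/Q)^0.8 = 1.689416419^0.8 = 1.52121069
Multiply by A:
X50 = 10.3 * 1.52121069
= 15.6685 cm


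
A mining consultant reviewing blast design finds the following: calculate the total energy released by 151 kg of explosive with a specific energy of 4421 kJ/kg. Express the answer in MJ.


Energy = mass * specific_energy / 1000
= 151 * 4421 / 1000
= 667571 / 1000
= 667.571 MJ

667.571 MJ


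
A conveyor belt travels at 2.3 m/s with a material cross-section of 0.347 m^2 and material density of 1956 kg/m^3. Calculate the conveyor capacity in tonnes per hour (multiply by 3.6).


Volumetric flow = speed * area
= 2.3 * 0.347 = 0.7981 m^3/s
Mass flow = volumetric * density
= 0.7981 * 1956 = 1561.0836 kg/s
Convert to t/h: multiply by 3.6
Capacity = 1561.0836 * 3.6
= 5619.901 t/h

5619.901 t/h


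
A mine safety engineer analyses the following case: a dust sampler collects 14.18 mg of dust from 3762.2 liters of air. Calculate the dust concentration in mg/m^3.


3.7691 mg/m^3

Convert liters to m^3: 1 m^3 = 1000 L
Concentration = mass / volume * 1000
= 14.18 / 3762.2 * 1000
= 0.003769071288 * 1000
= 3.7691 mg/m^3


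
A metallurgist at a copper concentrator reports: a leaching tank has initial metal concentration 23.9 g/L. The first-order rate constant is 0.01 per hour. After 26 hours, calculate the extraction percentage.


Compute the exponent:
-k * t = -0.01 * 26 = -0.26
Remaining concentration:
C = 23.9 * exp(-0.26)
= 23.9 * 0.7710515858
= 18.4281329 g/L
Extracted = 23.9 - 18.4281329 = 5.471867099 g/L
Extraction % = 5.471867099 / 23.9 * 100
= 22.8948%

22.8948%


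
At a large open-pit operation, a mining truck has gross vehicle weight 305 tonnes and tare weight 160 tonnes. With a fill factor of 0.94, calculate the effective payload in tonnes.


136.3 tonnes

Maximum payload = gross - tare
= 305 - 160 = 145 tonnes
Effective payload = max payload * fill factor
= 145 * 0.94
= 136.3 tonnes


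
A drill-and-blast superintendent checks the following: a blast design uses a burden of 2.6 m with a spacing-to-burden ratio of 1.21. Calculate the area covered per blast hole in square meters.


First, find the spacing:
Spacing = burden * ratio = 2.6 * 1.21
= 3.146 m
Then, calculate the area:
Area = burden * spacing = 2.6 * 3.146
= 8.1796 m^2

8.1796 m^2


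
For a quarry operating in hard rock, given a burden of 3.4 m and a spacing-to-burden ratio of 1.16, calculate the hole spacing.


Spacing = burden * ratio
= 3.4 * 1.16
= 3.944 m

3.944 m


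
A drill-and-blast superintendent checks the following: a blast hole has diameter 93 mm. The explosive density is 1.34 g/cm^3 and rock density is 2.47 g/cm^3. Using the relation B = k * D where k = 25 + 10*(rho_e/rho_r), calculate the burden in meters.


2.8295 m

First, compute k:
rho_e / rho_r = 1.34 / 2.47 = 0.5425101215
k = 25 + 10 * 0.5425101215 = 30.42510121
Then, compute burden:
B = k * D / 1000 = 30.42510121 * 93 / 1000
= 2829.534413 / 1000
= 2.8295 m


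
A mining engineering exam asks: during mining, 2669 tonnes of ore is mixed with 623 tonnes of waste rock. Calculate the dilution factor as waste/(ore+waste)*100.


Total material = ore + waste
= 2669 + 623 = 3292 tonnes
Dilution = waste / total * 100
= 623 / 3292 * 100
= 0.1892466586 * 100
= 18.9247%

18.9247%


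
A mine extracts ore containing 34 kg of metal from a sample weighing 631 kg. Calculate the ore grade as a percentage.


Ore grade = (metal mass / ore mass) * 100
= (34 / 631) * 100
= 0.05388272583 * 100
= 5.3883%

5.3883%


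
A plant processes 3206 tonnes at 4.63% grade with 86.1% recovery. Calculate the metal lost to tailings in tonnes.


Total metal in feed:
= 3206 * 4.63 / 100 = 148.4378 tonnes
Metal recovered:
= 148.4378 * 86.1 / 100 = 127.8049458 tonnes
Metal lost to tailings:
= 148.4378 - 127.8049458
= 20.6329 tonnes

20.6329 tonnes


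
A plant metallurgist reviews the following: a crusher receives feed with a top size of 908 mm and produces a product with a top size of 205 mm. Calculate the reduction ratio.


4.4293

Reduction ratio = feed size / product size
= 908 / 205
= 4.4293


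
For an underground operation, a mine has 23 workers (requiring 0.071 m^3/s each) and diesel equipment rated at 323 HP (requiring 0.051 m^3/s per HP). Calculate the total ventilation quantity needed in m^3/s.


Airflow for workers:
Q_people = 23 * 0.071 = 1.633 m^3/s
Airflow for diesel equipment:
Q_diesel = 323 * 0.051 = 16.473 m^3/s
Total ventilation:
Q_total = 1.633 + 16.473
= 18.106 m^3/s

18.106 m^3/s


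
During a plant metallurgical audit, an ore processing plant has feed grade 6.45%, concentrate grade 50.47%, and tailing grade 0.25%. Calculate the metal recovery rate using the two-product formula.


Using the two-product formula:
R = 100 * c * (f - t) / (f * (c - t))
Numerator = 100 * 50.47 * (6.45 - 0.25)
= 100 * 50.47 * 6.2
= 31291.4
Denominator = 6.45 * (50.47 - 0.25)
= 6.45 * 50.22
= 323.919
R = 31291.4 / 323.919
= 96.6025%

96.6025%


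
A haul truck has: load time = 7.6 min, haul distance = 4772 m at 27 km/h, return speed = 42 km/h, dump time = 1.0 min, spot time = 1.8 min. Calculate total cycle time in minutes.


Convert haul speed to m/min: 27 * 1000/60 = 450 m/min
Haul time = 4772 / 450 = 10.60444444 min
Convert return speed to m/min: 42 * 1000/60 = 700 m/min
Return time = 4772 / 700 = 6.817142857 min
Total cycle time:
= 7.6 + 10.60444444 + 1.0 + 6.817142857 + 1.8
= 27.8216 min

27.8216 min


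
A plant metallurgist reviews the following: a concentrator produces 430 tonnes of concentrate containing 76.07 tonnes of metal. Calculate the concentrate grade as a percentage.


Grade = (metal in concentrate / concentrate mass) * 100
= (76.07 / 430) * 100
= 0.1769069767 * 100
= 17.6907%

17.6907%


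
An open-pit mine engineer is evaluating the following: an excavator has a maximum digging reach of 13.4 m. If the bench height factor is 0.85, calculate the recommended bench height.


Bench height = reach * factor
= 13.4 * 0.85
= 11.39 m

11.39 m


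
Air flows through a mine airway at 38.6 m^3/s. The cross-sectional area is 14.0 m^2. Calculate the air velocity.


2.7571 m/s

Velocity = flow rate / cross-sectional area
= 38.6 / 14.0
= 2.7571 m/s


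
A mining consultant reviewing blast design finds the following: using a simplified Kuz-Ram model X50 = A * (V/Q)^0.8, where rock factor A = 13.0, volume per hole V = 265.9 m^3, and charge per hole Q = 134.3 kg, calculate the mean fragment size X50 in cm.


22.4521 cm

Compute V/Q:
V/Q = 265.9 / 134.3 = 1.979895756
Raise to the power 0.8:
(V/Q)^0.8 = 1.979895756^0.8 = 1.727085586
Multiply by A:
X50 = 13.0 * 1.727085586
= 22.4521 cm


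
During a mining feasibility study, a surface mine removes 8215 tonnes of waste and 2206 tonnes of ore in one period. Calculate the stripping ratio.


3.7239

Stripping ratio = waste tonnage / ore tonnage
= 8215 / 2206
= 3.7239


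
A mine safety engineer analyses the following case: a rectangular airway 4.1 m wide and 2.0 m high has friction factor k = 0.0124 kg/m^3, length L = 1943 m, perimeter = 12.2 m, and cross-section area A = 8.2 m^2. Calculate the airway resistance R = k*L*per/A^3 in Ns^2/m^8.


Compute the numerator:
k * L * per = 0.0124 * 1943 * 12.2
= 293.93704
Compute the denominator:
A^3 = 8.2^3 = 551.368
Resistance:
R = 293.93704 / 551.368
= 0.5331 Ns^2/m^8

0.5331 Ns^2/m^8


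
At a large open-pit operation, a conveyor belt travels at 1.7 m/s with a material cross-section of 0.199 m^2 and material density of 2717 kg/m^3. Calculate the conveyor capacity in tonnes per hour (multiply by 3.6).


3308.98 t/h

Volumetric flow = speed * area
= 1.7 * 0.199 = 0.3383 m^3/s
Mass flow = volumetric * density
= 0.3383 * 2717 = 919.1611 kg/s
Convert to t/h: multiply by 3.6
Capacity = 919.1611 * 3.6
= 3308.98 t/h


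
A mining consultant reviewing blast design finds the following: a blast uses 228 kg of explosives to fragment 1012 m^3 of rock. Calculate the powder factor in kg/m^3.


0.2253 kg/m^3

Powder factor = explosive mass / rock volume
= 228 / 1012
= 0.2253 kg/m^3


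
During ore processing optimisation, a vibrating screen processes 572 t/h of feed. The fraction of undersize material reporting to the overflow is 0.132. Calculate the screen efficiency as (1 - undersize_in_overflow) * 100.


86.8%

Screen efficiency = (1 - fraction of undersize in overflow) * 100
= (1 - 0.132) * 100
= 0.868 * 100
= 86.8%


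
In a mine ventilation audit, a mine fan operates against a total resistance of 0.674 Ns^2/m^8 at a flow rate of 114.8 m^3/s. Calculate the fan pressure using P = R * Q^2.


Compute Q^2:
Q^2 = 114.8^2 = 13179.04
Compute pressure:
P = R * Q^2 = 0.674 * 13179.04
= 8882.673 Pa

8882.673 Pa


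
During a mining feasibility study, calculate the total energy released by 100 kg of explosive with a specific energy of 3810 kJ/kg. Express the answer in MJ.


381.0 MJ

Energy = mass * specific_energy / 1000
= 100 * 3810 / 1000
= 381000 / 1000
= 381.0 MJ


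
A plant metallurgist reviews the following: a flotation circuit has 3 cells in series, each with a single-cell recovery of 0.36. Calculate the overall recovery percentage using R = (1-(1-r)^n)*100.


Complement of single-cell recovery:
1 - r = 1 - 0.36 = 0.64
Raise to power n:
(1 - r)^3 = 0.64^3 = 0.262144
Overall recovery:
R = (1 - 0.262144) * 100
= 73.7856%

73.7856%


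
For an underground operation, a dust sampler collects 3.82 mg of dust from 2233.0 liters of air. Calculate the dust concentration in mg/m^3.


Convert liters to m^3: 1 m^3 = 1000 L
Concentration = mass / volume * 1000
= 3.82 / 2233.0 * 1000
= 0.00171070309 * 1000
= 1.7107 mg/m^3

1.7107 mg/m^3


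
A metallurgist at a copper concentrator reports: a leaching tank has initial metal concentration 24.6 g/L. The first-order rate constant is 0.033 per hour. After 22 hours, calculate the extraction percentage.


Compute the exponent:
-k * t = -0.033 * 22 = -0.726
Remaining concentration:
C = 24.6 * exp(-0.726)
= 24.6 * 0.4838404865
= 11.90247597 g/L
Extracted = 24.6 - 11.90247597 = 12.69752403 g/L
Extraction % = 12.69752403 / 24.6 * 100
= 51.616%

51.616%


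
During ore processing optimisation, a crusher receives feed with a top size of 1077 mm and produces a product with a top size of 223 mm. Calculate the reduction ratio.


Reduction ratio = feed size / product size
= 1077 / 223
= 4.8296

4.8296


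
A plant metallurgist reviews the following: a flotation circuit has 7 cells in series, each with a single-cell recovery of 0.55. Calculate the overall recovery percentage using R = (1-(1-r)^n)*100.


Complement of single-cell recovery:
1 - r = 1 - 0.55 = 0.45
Raise to power n:
(1 - r)^7 = 0.45^7 = 0.003736694531
Overall recovery:
R = (1 - 0.003736694531) * 100
= 99.6263%

99.6263%


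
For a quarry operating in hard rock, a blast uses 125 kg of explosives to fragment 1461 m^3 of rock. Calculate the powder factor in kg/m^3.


Powder factor = explosive mass / rock volume
= 125 / 1461
= 0.0856 kg/m^3

0.0856 kg/m^3


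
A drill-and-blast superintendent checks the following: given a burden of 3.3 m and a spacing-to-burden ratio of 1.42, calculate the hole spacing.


Spacing = burden * ratio
= 3.3 * 1.42
= 4.686 m

4.686 m


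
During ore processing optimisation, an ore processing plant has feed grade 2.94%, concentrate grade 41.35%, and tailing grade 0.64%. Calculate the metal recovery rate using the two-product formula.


79.4612%

Using the two-product formula:
R = 100 * c * (f - t) / (f * (c - t))
Numerator = 100 * 41.35 * (2.94 - 0.64)
= 100 * 41.35 * 2.3
= 9510.5
Denominator = 2.94 * (41.35 - 0.64)
= 2.94 * 40.71
= 119.6874
R = 9510.5 / 119.6874
= 79.4612%


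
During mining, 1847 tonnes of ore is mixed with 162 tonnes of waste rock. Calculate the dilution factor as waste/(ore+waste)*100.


Total material = ore + waste
= 1847 + 162 = 2009 tonnes
Dilution = waste / total * 100
= 162 / 2009 * 100
= 0.0806371329 * 100
= 8.0637%

8.0637%


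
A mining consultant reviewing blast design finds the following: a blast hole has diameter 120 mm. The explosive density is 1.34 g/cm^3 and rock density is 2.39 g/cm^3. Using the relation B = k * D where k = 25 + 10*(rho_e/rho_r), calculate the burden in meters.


3.6728 m

First, compute k:
rho_e / rho_r = 1.34 / 2.39 = 0.5606694561
k = 25 + 10 * 0.5606694561 = 30.60669456
Then, compute burden:
B = k * D / 1000 = 30.60669456 * 120 / 1000
= 3672.803347 / 1000
= 3.6728 m


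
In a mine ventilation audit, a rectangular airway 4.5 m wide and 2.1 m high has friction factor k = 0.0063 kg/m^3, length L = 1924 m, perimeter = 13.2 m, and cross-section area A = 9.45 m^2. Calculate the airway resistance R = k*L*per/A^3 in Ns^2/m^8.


Compute the numerator:
k * L * per = 0.0063 * 1924 * 13.2
= 159.99984
Compute the denominator:
A^3 = 9.45^3 = 843.908625
Resistance:
R = 159.99984 / 843.908625
= 0.1896 Ns^2/m^8

0.1896 Ns^2/m^8


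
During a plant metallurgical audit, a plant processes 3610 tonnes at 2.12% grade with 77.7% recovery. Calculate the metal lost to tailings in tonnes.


Total metal in feed:
= 3610 * 2.12 / 100 = 76.532 tonnes
Metal recovered:
= 76.532 * 77.7 / 100 = 59.465364 tonnes
Metal lost to tailings:
= 76.532 - 59.465364
= 17.0666 tonnes

17.0666 tonnes


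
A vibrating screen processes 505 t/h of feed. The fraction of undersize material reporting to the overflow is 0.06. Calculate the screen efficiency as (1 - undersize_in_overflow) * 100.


94.0%

Screen efficiency = (1 - fraction of undersize in overflow) * 100
= (1 - 0.06) * 100
= 0.94 * 100
= 94.0%


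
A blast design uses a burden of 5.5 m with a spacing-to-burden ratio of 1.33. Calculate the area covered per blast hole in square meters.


First, find the spacing:
Spacing = burden * ratio = 5.5 * 1.33
= 7.315 m
Then, calculate the area:
Area = burden * spacing = 5.5 * 7.315
= 40.2325 m^2

40.2325 m^2


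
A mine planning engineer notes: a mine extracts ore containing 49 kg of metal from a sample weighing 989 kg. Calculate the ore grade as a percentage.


4.9545%

Ore grade = (metal mass / ore mass) * 100
= (49 / 989) * 100
= 0.04954499494 * 100
= 4.9545%


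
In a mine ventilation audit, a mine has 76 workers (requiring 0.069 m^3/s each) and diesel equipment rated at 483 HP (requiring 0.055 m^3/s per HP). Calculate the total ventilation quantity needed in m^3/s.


31.809 m^3/s

Airflow for workers:
Q_people = 76 * 0.069 = 5.244 m^3/s
Airflow for diesel equipment:
Q_diesel = 483 * 0.055 = 26.565 m^3/s
Total ventilation:
Q_total = 5.244 + 26.565
= 31.809 m^3/s


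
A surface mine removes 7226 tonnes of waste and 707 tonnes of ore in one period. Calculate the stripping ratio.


Stripping ratio = waste tonnage / ore tonnage
= 7226 / 707
= 10.2207

10.2207


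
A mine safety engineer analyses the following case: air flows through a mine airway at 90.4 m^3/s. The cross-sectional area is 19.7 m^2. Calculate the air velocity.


Velocity = flow rate / cross-sectional area
= 90.4 / 19.7
= 4.5888 m/s

4.5888 m/s


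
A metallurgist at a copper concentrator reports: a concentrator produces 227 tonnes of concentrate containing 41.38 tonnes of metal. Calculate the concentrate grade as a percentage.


Grade = (metal in concentrate / concentrate mass) * 100
= (41.38 / 227) * 100
= 0.1822907489 * 100
= 18.2291%

18.2291%


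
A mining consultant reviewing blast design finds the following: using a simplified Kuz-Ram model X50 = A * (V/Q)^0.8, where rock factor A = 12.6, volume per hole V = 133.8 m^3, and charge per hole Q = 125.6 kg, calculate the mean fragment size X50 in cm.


Compute V/Q:
V/Q = 133.8 / 125.6 = 1.065286624
Raise to the power 0.8:
(V/Q)^0.8 = 1.065286624^0.8 = 1.05189691
Multiply by A:
X50 = 12.6 * 1.05189691
= 13.2539 cm

13.2539 cm


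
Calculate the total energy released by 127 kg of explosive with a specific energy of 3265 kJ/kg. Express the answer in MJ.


Energy = mass * specific_energy / 1000
= 127 * 3265 / 1000
= 414655 / 1000
= 414.655 MJ

414.655 MJ


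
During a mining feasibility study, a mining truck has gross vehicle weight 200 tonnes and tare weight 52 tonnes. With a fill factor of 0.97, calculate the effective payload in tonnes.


Maximum payload = gross - tare
= 200 - 52 = 148 tonnes
Effective payload = max payload * fill factor
= 148 * 0.97
= 143.56 tonnes

143.56 tonnes


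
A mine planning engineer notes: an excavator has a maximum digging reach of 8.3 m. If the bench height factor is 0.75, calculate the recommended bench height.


Bench height = reach * factor
= 8.3 * 0.75
= 6.225 m

6.225 m


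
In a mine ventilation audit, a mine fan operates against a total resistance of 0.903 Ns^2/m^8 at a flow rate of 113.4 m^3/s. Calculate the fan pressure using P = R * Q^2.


11612.1827 Pa

Compute Q^2:
Q^2 = 113.4^2 = 12859.56
Compute pressure:
P = R * Q^2 = 0.903 * 12859.56
= 11612.1827 Pa


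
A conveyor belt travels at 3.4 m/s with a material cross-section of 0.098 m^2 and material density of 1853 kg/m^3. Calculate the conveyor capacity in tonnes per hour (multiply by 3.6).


Volumetric flow = speed * area
= 3.4 * 0.098 = 0.3332 m^3/s
Mass flow = volumetric * density
= 0.3332 * 1853 = 617.4196 kg/s
Convert to t/h: multiply by 3.6
Capacity = 617.4196 * 3.6
= 2222.7106 t/h

2222.7106 t/h


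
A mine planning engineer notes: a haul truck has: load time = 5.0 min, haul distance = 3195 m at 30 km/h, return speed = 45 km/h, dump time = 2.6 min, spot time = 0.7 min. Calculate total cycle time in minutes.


Convert haul speed to m/min: 30 * 1000/60 = 500 m/min
Haul time = 3195 / 500 = 6.39 min
Convert return speed to m/min: 45 * 1000/60 = 750 m/min
Return time = 3195 / 750 = 4.26 min
Total cycle time:
= 5.0 + 6.39 + 2.6 + 4.26 + 0.7
= 18.95 min

18.95 min


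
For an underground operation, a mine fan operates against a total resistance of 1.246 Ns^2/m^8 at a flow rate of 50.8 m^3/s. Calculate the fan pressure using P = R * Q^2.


Compute Q^2:
Q^2 = 50.8^2 = 2580.64
Compute pressure:
P = R * Q^2 = 1.246 * 2580.64
= 3215.4774 Pa

3215.4774 Pa


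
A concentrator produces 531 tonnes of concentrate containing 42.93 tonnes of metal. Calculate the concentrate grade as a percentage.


8.0847%

Grade = (metal in concentrate / concentrate mass) * 100
= (42.93 / 531) * 100
= 0.08084745763 * 100
= 8.0847%


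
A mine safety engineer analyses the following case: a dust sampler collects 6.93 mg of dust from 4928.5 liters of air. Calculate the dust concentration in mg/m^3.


1.4061 mg/m^3

Convert liters to m^3: 1 m^3 = 1000 L
Concentration = mass / volume * 1000
= 6.93 / 4928.5 * 1000
= 0.001406107335 * 1000
= 1.4061 mg/m^3


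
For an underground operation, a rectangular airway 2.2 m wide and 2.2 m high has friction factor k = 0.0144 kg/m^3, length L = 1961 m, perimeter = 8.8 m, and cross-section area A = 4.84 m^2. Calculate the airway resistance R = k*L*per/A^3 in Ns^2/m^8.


Compute the numerator:
k * L * per = 0.0144 * 1961 * 8.8
= 248.49792
Compute the denominator:
A^3 = 4.84^3 = 113.379904
Resistance:
R = 248.49792 / 113.379904
= 2.1917 Ns^2/m^8

2.1917 Ns^2/m^8


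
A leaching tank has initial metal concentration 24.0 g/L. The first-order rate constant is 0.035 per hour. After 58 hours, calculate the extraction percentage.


Compute the exponent:
-k * t = -0.035 * 58 = -2.03
Remaining concentration:
C = 24.0 * exp(-2.03)
= 24.0 * 0.1313355211
= 3.152052508 g/L
Extracted = 24.0 - 3.152052508 = 20.84794749 g/L
Extraction % = 20.84794749 / 24.0 * 100
= 86.8664%

86.8664%


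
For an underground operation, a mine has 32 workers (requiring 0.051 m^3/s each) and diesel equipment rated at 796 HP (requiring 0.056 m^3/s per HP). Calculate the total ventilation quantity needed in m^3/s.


46.208 m^3/s

Airflow for workers:
Q_people = 32 * 0.051 = 1.632 m^3/s
Airflow for diesel equipment:
Q_diesel = 796 * 0.056 = 44.576 m^3/s
Total ventilation:
Q_total = 1.632 + 44.576
= 46.208 m^3/s


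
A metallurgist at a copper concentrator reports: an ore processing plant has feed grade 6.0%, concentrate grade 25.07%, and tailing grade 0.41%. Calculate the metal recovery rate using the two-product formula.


Using the two-product formula:
R = 100 * c * (f - t) / (f * (c - t))
Numerator = 100 * 25.07 * (6.0 - 0.41)
= 100 * 25.07 * 5.59
= 14014.13
Denominator = 6.0 * (25.07 - 0.41)
= 6.0 * 24.66
= 147.96
R = 14014.13 / 147.96
= 94.7157%

94.7157%


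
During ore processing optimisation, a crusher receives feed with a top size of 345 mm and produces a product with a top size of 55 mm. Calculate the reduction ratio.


Reduction ratio = feed size / product size
= 345 / 55
= 6.2727

6.2727


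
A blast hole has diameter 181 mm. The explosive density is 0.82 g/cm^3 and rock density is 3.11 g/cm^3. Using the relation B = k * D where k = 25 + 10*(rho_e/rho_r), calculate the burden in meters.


5.0022 m

First, compute k:
rho_e / rho_r = 0.82 / 3.11 = 0.2636655949
k = 25 + 10 * 0.2636655949 = 27.63665595
Then, compute burden:
B = k * D / 1000 = 27.63665595 * 181 / 1000
= 5002.234727 / 1000
= 5.0022 m


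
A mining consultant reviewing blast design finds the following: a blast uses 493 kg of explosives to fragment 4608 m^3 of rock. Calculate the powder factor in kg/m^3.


0.107 kg/m^3

Powder factor = explosive mass / rock volume
= 493 / 4608
= 0.107 kg/m^3


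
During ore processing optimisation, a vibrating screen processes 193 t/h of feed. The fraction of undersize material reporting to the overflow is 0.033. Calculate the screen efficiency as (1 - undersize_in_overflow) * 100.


96.7%

Screen efficiency = (1 - fraction of undersize in overflow) * 100
= (1 - 0.033) * 100
= 0.967 * 100
= 96.7%


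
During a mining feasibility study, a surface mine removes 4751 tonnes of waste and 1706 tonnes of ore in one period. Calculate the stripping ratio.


Stripping ratio = waste tonnage / ore tonnage
= 4751 / 1706
= 2.7849

2.7849


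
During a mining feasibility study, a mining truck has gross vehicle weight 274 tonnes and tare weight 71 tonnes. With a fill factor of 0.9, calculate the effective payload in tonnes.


182.7 tonnes

Maximum payload = gross - tare
= 274 - 71 = 203 tonnes
Effective payload = max payload * fill factor
= 203 * 0.9
= 182.7 tonnes


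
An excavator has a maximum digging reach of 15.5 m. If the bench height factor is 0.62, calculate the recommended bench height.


9.61 m

Bench height = reach * factor
= 15.5 * 0.62
= 9.61 m


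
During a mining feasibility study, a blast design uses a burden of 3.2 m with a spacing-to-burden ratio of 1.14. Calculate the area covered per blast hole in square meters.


First, find the spacing:
Spacing = burden * ratio = 3.2 * 1.14
= 3.648 m
Then, calculate the area:
Area = burden * spacing = 3.2 * 3.648
= 11.6736 m^2

11.6736 m^2


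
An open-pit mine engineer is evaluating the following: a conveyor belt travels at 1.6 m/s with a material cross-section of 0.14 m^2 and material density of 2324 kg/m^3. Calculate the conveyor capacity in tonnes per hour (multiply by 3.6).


1874.0736 t/h

Volumetric flow = speed * area
= 1.6 * 0.14 = 0.224 m^3/s
Mass flow = volumetric * density
= 0.224 * 2324 = 520.576 kg/s
Convert to t/h: multiply by 3.6
Capacity = 520.576 * 3.6
= 1874.0736 t/h


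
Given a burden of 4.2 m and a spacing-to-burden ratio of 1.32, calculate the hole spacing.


Spacing = burden * ratio
= 4.2 * 1.32
= 5.544 m

5.544 m


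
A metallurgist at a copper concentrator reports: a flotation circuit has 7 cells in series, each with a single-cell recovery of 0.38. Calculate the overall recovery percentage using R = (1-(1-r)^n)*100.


Complement of single-cell recovery:
1 - r = 1 - 0.38 = 0.62
Raise to power n:
(1 - r)^7 = 0.62^7 = 0.03521614606
Overall recovery:
R = (1 - 0.03521614606) * 100
= 96.4784%

96.4784%


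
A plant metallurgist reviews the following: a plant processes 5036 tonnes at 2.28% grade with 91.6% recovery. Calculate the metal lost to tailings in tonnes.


9.6449 tonnes

Total metal in feed:
= 5036 * 2.28 / 100 = 114.8208 tonnes
Metal recovered:
= 114.8208 * 91.6 / 100 = 105.1758528 tonnes
Metal lost to tailings:
= 114.8208 - 105.1758528
= 9.6449 tonnes


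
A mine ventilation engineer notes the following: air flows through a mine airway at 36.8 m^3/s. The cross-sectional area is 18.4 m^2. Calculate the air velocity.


Velocity = flow rate / cross-sectional area
= 36.8 / 18.4
= 2.0 m/s

2.0 m/s


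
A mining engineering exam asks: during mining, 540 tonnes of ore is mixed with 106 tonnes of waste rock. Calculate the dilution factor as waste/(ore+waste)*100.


16.4087%

Total material = ore + waste
= 540 + 106 = 646 tonnes
Dilution = waste / total * 100
= 106 / 646 * 100
= 0.1640866873 * 100
= 16.4087%


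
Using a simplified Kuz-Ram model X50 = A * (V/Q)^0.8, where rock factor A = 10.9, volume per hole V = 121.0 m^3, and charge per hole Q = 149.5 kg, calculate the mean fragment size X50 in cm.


Compute V/Q:
V/Q = 121.0 / 149.5 = 0.8093645485
Raise to the power 0.8:
(V/Q)^0.8 = 0.8093645485^0.8 = 0.8443360689
Multiply by A:
X50 = 10.9 * 0.8443360689
= 9.2033 cm

9.2033 cm


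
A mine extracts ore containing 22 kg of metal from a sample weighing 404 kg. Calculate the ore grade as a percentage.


Ore grade = (metal mass / ore mass) * 100
= (22 / 404) * 100
= 0.05445544554 * 100
= 5.4455%

5.4455%


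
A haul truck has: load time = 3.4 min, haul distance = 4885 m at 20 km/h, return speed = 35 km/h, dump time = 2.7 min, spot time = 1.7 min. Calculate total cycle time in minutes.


Convert haul speed to m/min: 20 * 1000/60 = 333.3333333 m/min
Haul time = 4885 / 333.3333333 = 14.655 min
Convert return speed to m/min: 35 * 1000/60 = 583.3333333 m/min
Return time = 4885 / 583.3333333 = 8.374285714 min
Total cycle time:
= 3.4 + 14.655 + 2.7 + 8.374285714 + 1.7
= 30.8293 min

30.8293 min


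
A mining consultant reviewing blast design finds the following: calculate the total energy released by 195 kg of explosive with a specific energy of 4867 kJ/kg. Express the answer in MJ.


949.065 MJ

Energy = mass * specific_energy / 1000
= 195 * 4867 / 1000
= 949065 / 1000
= 949.065 MJ


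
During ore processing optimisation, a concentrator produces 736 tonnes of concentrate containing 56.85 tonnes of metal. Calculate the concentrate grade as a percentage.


Grade = (metal in concentrate / concentrate mass) * 100
= (56.85 / 736) * 100
= 0.07724184783 * 100
= 7.7242%

7.7242%


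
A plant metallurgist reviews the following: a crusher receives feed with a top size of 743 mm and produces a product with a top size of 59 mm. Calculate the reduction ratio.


12.5932

Reduction ratio = feed size / product size
= 743 / 59
= 12.5932
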